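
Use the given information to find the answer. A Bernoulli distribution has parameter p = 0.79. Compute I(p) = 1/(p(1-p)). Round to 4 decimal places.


For Bernoulli(p), Fisher information is I(p) = 1/(p*(1-p)).
p = 0.79, 1-p = 0.21.
p*(1-p) = 0.1659.
I(p) = 1/0.1659 = 6.0277

6.0277


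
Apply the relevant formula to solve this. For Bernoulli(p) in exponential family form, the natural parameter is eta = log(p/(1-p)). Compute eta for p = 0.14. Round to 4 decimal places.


Natural parameter for Bernoulli: eta = log(p/(1-p)).
p = 0.14, 1-p = 0.86.
p/(1-p) = 0.162791.
eta = log(0.162791) = -1.8153

-1.8153


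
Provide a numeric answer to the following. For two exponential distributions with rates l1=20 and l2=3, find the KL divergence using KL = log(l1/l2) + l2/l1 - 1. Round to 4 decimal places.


KL divergence for exponential family:
KL = log(l1/l2) + l2/l1 - 1.
log(20/3) = 1.89712.
3/20 = 0.15.
KL = 1.89712 + 0.15 - 1 = 1.0471

1.0471


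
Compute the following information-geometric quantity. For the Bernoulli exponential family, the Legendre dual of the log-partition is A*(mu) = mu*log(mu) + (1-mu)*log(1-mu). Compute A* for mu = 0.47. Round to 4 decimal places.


Legendre transform for Bernoulli:
A*(mu) = mu*log(mu) + (1-mu)*log(1-mu).
mu = 0.47, 1-mu = 0.53.
mu*log(mu) = 0.47*log(0.47) = -0.354861.
(1-mu)*log(1-mu) = 0.53*log(0.53) = -0.336485.
A* = -0.354861 + -0.336485 = -0.6913

-0.6913


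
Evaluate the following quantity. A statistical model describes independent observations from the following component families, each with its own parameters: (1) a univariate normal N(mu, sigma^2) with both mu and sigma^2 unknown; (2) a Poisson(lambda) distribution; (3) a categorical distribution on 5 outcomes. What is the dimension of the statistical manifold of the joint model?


The dimension of a statistical manifold equals the number of free
(independent) real parameters of the model. For a product of independent
blocks the parameter counts add.
- normal (mu, sigma^2): 2.
- Poisson (lambda): 1.
- categorical on 5 outcomes (probabilities sum to 1): 5-1 = 4.
Total = 2 + 1 + 4 = 7.
Dimension = 7

7


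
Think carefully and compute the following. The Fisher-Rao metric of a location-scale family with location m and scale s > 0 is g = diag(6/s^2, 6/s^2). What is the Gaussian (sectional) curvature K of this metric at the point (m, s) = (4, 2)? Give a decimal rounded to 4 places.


The metric has the form g = (A dm^2 + B ds^2)/s^2 with A = 6, B = 6.
Substitute u = sqrt(A/B)*m: g = B*(du^2 + ds^2)/s^2, i.e. B times the
Poincare upper half-plane metric, which has constant Gaussian curvature -1.
Scaling a 2D metric by a constant c divides the Gaussian curvature by c,
so K = -1/B = -1/(6) = -0.1667 everywhere (the point (m, s) = (4, 2) is irrelevant:
the curvature is constant).
The requested Gaussian curvature is K = -0.1667.

-0.1667


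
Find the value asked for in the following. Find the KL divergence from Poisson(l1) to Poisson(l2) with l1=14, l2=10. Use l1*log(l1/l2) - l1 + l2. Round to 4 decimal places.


KL divergence for Poisson:
KL = l1*log(l1/l2) - l1 + l2.
l1 = 14, l2 = 10.
log(14/10) = 0.336472.
l1*log(l1/l2) = 14 * 0.336472 = 4.710611.
KL = 4.710611 - 14 + 10 = 0.7106

0.7106


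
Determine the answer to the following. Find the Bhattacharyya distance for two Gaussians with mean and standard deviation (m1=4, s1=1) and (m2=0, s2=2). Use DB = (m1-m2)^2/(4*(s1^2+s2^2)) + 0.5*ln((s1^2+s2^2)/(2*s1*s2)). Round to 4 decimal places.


Bhattacharyya distance between two Gaussians:
DB = (m1-m2)^2/(4*(s1^2+s2^2)) + (1/2)*ln((s1^2+s2^2)/(2*s1*s2)).
(m1-m2)^2 = (4)^2 = 16.
s1^2+s2^2 = 1 + 4 = 5.
term1 = 16/20 = 0.8.
term2 = 0.5*ln(5/4.0) = 0.111572.
DB = 0.8 + 0.111572 = 0.9116

0.9116


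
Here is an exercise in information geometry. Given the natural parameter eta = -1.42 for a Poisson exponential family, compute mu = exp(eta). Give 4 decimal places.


Expectation parameter for Poisson exponential family:
mu = exp(eta).
eta = -1.42.
mu = exp(-1.42) = 0.2417

0.2417


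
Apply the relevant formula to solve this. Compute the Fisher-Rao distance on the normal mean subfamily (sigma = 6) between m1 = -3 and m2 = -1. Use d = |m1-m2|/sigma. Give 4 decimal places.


On the fixed-variance normal subfamily, geodesic distance = |m1-m2|/sigma.
|-3 - -1| = 2.
sigma = 6.
d = 2/6 = 0.3333

0.3333


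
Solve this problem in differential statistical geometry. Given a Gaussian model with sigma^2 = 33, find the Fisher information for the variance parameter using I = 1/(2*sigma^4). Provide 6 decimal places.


Fisher information for variance: I(sigma^2) = 1/(2*sigma^4).
sigma^2 = 33, so sigma^4 = 1089.
I = 1/(2*1089) = 1/2178 = 0.000459

0.000459


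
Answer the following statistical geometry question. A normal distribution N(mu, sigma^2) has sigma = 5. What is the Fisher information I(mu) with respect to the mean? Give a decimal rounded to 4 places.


The Fisher information for the mean of a normal distribution is I(mu) = 1/sigma^2.
sigma = 5, so sigma^2 = 25.
I(mu) = 1/25 = 0.0400

0.0400


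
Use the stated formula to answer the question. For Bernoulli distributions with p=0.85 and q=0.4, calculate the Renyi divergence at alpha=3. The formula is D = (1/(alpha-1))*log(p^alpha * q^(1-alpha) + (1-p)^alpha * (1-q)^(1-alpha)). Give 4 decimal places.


Renyi divergence of order alpha between Bernoulli distributions:
D = (1/(alpha-1))*log(p^alpha * q^(1-alpha) + (1-p)^alpha * (1-q)^(1-alpha)).
alpha = 3, p = 0.85, q = 0.4.
p^alpha * q^(1-alpha) = 0.85^3 * 0.4^-2 = 3.838281.
(1-p)^alpha * (1-q)^(1-alpha) = 0.15^3 * 0.6^-2 = 0.009375.
sum = 3.838281 + 0.009375 = 3.847656.
D = (1/2)*log(3.847656) = 0.6737

0.6737


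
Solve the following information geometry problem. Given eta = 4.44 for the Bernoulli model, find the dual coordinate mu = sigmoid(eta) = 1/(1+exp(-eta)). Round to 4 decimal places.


Dual coordinate (expectation parameter) for Bernoulli:
mu = 1/(1+exp(-eta)).
eta = 4.44.
exp(-eta) = exp(-4.44) = 0.011796.
mu = 1/(1+0.011796) = 0.9883

0.9883


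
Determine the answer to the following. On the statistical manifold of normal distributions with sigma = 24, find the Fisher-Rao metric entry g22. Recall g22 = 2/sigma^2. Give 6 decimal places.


For the 2-parameter normal family, the Fisher metric has:
  g11 = 1/sigma^2, g22 = 2/sigma^2.
sigma = 24, sigma^2 = 576.
g22 = 0.003472

0.003472


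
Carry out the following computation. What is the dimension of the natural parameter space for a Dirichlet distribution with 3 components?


Exponential family dimension calculation:
Dirichlet with 3 components has 3 natural parameters.

3


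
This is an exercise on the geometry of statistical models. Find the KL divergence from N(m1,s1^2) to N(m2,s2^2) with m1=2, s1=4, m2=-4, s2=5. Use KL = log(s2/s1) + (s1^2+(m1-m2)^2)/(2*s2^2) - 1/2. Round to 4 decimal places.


KL divergence between normal distributions:
KL = log(s2/s1) + (s1^2 + (m1-m2)^2)/(2*s2^2) - 1/2.
log(5/4) = 0.223144.
(4^2 + (2--4)^2)/(2*5^2) = (16 + 36)/50 = 1.04.
KL = 0.223144 + 1.04 - 0.5 = 0.7631

0.7631


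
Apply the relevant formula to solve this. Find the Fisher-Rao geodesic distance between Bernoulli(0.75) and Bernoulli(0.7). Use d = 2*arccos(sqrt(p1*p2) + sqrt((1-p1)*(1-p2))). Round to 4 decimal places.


Geodesic distance on Bernoulli manifold:
d(p1,p2) = 2*arccos(sqrt(p1*p2) + sqrt((1-p1)*(1-p2))).
sqrt(p1*p2) = sqrt(0.75*0.7) = 0.724569.
sqrt((1-p1)*(1-p2)) = sqrt(0.25*0.3) = 0.273861.
arg = 0.724569 + 0.273861 = 0.99843.
d = 2*arccos(0.99843) = 0.1121

0.1121


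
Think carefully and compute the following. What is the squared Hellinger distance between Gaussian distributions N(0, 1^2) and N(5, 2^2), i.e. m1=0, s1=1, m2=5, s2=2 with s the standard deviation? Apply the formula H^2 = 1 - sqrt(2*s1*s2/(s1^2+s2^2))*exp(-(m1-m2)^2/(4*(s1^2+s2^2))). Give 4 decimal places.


Squared Hellinger distance for Gaussians:
H^2 = 1 - sqrt(2*s1*s2/(s1^2+s2^2)) * exp(-(m1-m2)^2/(4*(s1^2+s2^2))).
s1^2 = 1, s2^2 = 4, s1^2+s2^2 = 5.
sqrt(2*1*2/(5)) = 0.894427.
(m1-m2)^2 = (-5)^2 = 25.
exp(-25/(4*5)) = exp(-1.25) = 0.286505.
H^2 = 1 - 0.894427*0.286505 = 0.7437

0.7437


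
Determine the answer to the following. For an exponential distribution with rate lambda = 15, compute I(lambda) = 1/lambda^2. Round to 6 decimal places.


Fisher information for exponential: I(lambda) = 1/lambda^2.
lambda = 15, lambda^2 = 225.
I = 1/225 = 0.004444

0.004444


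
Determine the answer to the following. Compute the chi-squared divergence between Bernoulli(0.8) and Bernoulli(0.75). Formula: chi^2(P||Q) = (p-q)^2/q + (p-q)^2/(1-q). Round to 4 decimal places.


Chi-squared divergence between Bernoulli distributions:
chi^2 = (p-q)^2/q + (p-q)^2/(1-q).
p = 0.8, q = 0.75, p-q = 0.05.
(p-q)^2 = 0.0025.
term1 = 0.0025/0.75 = 0.003333.
term2 = 0.0025/0.25 = 0.01.
chi^2 = 0.003333 + 0.01 = 0.0133

0.0133


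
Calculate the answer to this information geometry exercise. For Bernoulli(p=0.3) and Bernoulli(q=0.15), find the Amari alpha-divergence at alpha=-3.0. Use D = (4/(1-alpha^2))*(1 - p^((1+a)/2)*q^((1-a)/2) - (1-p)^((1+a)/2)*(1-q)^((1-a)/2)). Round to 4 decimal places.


Amari alpha-divergence:
D = (4/(1-alpha^2))*(1 - p^((1+a)/2)*q^((1-a)/2) - (1-p)^((1+a)/2)*(1-q)^((1-a)/2)).
alpha = -3.0, p = 0.3, q = 0.15.
e1 = (1+alpha)/2 = -1.0, e2 = (1-alpha)/2 = 2.0.
t1 = p^e1 * q^e2 = 0.3^-1.0 * 0.15^2.0 = 0.075.
t2 = (1-p)^e1 * (1-q)^e2 = 0.7^-1.0 * 0.85^2.0 = 1.032143.
4/(1-alpha^2) = -0.5.
D = -0.5*(1 - 0.075 - 1.032143) = 0.0536

0.0536


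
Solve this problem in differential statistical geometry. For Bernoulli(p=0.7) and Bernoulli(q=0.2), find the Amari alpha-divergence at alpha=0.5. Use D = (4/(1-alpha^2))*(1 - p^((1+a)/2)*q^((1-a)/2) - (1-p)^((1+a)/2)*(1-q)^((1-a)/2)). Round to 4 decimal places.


Amari alpha-divergence:
D = (4/(1-alpha^2))*(1 - p^((1+a)/2)*q^((1-a)/2) - (1-p)^((1+a)/2)*(1-q)^((1-a)/2)).
alpha = 0.5, p = 0.7, q = 0.2.
e1 = (1+alpha)/2 = 0.75, e2 = (1-alpha)/2 = 0.25.
t1 = p^e1 * q^e2 = 0.7^0.75 * 0.2^0.25 = 0.511777.
t2 = (1-p)^e1 * (1-q)^e2 = 0.3^0.75 * 0.8^0.25 = 0.383366.
4/(1-alpha^2) = 5.333333.
D = 5.333333*(1 - 0.511777 - 0.383366) = 0.5592

0.5592


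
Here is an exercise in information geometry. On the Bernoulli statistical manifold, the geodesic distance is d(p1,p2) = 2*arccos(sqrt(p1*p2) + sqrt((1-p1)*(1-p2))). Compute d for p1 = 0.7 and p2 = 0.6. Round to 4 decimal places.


Geodesic distance on Bernoulli manifold:
d(p1,p2) = 2*arccos(sqrt(p1*p2) + sqrt((1-p1)*(1-p2))).
sqrt(p1*p2) = sqrt(0.7*0.6) = 0.648074.
sqrt((1-p1)*(1-p2)) = sqrt(0.3*0.4) = 0.34641.
arg = 0.648074 + 0.34641 = 0.994484.
d = 2*arccos(0.994484) = 0.2102

0.2102


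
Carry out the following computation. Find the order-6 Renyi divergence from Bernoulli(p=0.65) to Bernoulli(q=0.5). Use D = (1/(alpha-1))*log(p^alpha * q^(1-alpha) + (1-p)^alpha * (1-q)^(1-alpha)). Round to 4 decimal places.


Renyi divergence of order alpha between Bernoulli distributions:
D = (1/(alpha-1))*log(p^alpha * q^(1-alpha) + (1-p)^alpha * (1-q)^(1-alpha)).
alpha = 6, p = 0.65, q = 0.5.
p^alpha * q^(1-alpha) = 0.65^6 * 0.5^-5 = 2.413405.
(1-p)^alpha * (1-q)^(1-alpha) = 0.35^6 * 0.5^-5 = 0.058824.
sum = 2.413405 + 0.058824 = 2.472229.
D = (1/5)*log(2.472229) = 0.1810

0.1810


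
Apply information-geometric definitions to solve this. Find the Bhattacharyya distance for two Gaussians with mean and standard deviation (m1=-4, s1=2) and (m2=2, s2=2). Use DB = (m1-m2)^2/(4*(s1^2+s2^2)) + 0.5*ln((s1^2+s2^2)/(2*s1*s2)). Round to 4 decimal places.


Bhattacharyya distance between two Gaussians:
DB = (m1-m2)^2/(4*(s1^2+s2^2)) + (1/2)*ln((s1^2+s2^2)/(2*s1*s2)).
(m1-m2)^2 = (-6)^2 = 36.
s1^2+s2^2 = 4 + 4 = 8.
term1 = 36/32 = 1.125.
term2 = 0.5*ln(8/8.0) = 0.0.
DB = 1.125 + 0.0 = 1.1250

1.1250


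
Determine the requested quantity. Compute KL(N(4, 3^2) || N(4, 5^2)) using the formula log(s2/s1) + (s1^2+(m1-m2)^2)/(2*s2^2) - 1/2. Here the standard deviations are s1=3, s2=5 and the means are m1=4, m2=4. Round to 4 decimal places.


KL divergence between normal distributions:
KL = log(s2/s1) + (s1^2 + (m1-m2)^2)/(2*s2^2) - 1/2.
log(5/3) = 0.510826.
(3^2 + (4-4)^2)/(2*5^2) = (9 + 0)/50 = 0.18.
KL = 0.510826 + 0.18 - 0.5 = 0.1908

0.1908


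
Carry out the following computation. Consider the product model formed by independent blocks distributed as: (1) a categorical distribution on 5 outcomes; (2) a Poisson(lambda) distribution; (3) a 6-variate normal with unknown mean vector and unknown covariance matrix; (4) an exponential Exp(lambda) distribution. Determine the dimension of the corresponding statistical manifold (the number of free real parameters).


The dimension of a statistical manifold equals the number of free
(independent) real parameters of the model. For a product of independent
blocks the parameter counts add.
- categorical on 5 outcomes (probabilities sum to 1): 5-1 = 4.
- Poisson (lambda): 1.
- 6-variate normal: 6 (mean) + 6*7/2 = 21 (symmetric covariance) = 27.
- exponential (lambda): 1.
Total = 4 + 1 + 27 + 1 = 33.
Dimension = 33

33


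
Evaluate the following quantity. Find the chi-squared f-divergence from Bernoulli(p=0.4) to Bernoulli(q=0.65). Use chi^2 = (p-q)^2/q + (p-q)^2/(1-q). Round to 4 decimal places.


Chi-squared divergence between Bernoulli distributions:
chi^2 = (p-q)^2/q + (p-q)^2/(1-q).
p = 0.4, q = 0.65, p-q = -0.25.
(p-q)^2 = 0.0625.
term1 = 0.0625/0.65 = 0.096154.
term2 = 0.0625/0.35 = 0.178571.
chi^2 = 0.096154 + 0.178571 = 0.2747

0.2747


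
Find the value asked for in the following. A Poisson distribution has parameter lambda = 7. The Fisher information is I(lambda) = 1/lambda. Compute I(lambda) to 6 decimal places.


Fisher information for Poisson: I(lambda) = 1/lambda.
lambda = 7.
I(lambda) = 1/7 = 0.142857

0.142857


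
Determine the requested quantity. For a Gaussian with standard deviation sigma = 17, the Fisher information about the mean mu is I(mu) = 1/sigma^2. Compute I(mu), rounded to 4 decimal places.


The Fisher information for the mean of a normal distribution is I(mu) = 1/sigma^2.
sigma = 17, so sigma^2 = 289.
I(mu) = 1/289 = 0.0035

0.0035


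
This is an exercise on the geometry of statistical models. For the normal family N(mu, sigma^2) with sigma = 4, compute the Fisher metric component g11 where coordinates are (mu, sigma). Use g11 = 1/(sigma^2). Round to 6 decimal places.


For the 2-parameter normal family, the Fisher metric has:
  g11 = 1/sigma^2, g22 = 2/sigma^2.
sigma = 4, sigma^2 = 16.
g11 = 0.062500

0.062500


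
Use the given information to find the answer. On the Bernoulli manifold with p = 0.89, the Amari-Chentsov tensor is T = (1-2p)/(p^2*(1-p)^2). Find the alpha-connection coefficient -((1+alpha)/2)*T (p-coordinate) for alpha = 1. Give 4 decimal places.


Skewness (Amari-Chentsov) tensor: T = (1-2p)/(p^2*(1-p)^2).
p = 0.89, 1-2p = -0.78, p^2 = 0.7921, (1-p)^2 = 0.0121.
T = -0.78/(0.7921 * 0.0121) = -81.382161.
In the p-coordinate, Gamma^(alpha) = Gamma^(0) - (alpha/2)*T with Gamma^(0) = (1/2)*g'(p) = -T/2,
so Gamma^(alpha) = -((1+alpha)/2)*T.
alpha = 1, -(1+alpha)/2 = -1.0.
Gamma = -1.0 * -81.382161 = 81.3822

81.3822


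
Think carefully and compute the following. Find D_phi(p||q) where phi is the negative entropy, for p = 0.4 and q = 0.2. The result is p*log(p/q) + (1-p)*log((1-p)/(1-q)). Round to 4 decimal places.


Bregman divergence with negative entropy generator:
D = p*log(p/q) + (1-p)*log((1-p)/(1-q)).
p = 0.4, q = 0.2.
p*log(p/q) = 0.4*log(0.4/0.2) = 0.277259.
(1-p)*log((1-p)/(1-q)) = 0.6*log(0.6/0.8) = -0.172609.
D = 0.277259 + -0.172609 = 0.1046

0.1046


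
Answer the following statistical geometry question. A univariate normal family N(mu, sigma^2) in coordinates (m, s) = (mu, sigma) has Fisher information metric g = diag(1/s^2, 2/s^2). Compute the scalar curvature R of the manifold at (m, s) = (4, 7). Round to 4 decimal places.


The metric has the form g = (A dm^2 + B ds^2)/s^2 with A = 1, B = 2.
Substitute u = sqrt(A/B)*m: g = B*(du^2 + ds^2)/s^2, i.e. B times the
Poincare upper half-plane metric, which has constant Gaussian curvature -1.
Scaling a 2D metric by a constant c divides the Gaussian curvature by c,
so K = -1/B = -1/(2) = -0.5000 everywhere (the point (m, s) = (4, 7) is irrelevant:
the curvature is constant).
Scalar curvature in dimension 2: R = 2K = -2/(2) = -1.0000.

-1.0000


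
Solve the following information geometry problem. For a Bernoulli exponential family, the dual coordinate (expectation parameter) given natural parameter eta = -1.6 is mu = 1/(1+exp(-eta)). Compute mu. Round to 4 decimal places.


Dual coordinate (expectation parameter) for Bernoulli:
mu = 1/(1+exp(-eta)).
eta = -1.6.
exp(-eta) = exp(1.6) = 4.953032.
mu = 1/(1+4.953032) = 0.1680

0.1680


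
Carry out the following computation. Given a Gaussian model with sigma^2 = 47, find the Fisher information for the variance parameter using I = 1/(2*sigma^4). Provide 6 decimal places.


Fisher information for variance: I(sigma^2) = 1/(2*sigma^4).
sigma^2 = 47, so sigma^4 = 2209.
I = 1/(2*2209) = 1/4418 = 0.000226

0.000226


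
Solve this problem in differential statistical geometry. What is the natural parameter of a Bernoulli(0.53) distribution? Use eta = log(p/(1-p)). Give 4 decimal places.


Natural parameter for Bernoulli: eta = log(p/(1-p)).
p = 0.53, 1-p = 0.47.
p/(1-p) = 1.12766.
eta = log(1.12766) = 0.1201

0.1201


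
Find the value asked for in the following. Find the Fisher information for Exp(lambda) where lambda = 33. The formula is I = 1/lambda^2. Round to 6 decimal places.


Fisher information for exponential: I(lambda) = 1/lambda^2.
lambda = 33, lambda^2 = 1089.
I = 1/1089 = 0.000918

0.000918


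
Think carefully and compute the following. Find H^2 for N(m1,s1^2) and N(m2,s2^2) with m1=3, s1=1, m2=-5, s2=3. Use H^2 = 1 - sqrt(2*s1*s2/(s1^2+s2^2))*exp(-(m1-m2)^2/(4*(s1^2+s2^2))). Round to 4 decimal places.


Squared Hellinger distance for Gaussians:
H^2 = 1 - sqrt(2*s1*s2/(s1^2+s2^2)) * exp(-(m1-m2)^2/(4*(s1^2+s2^2))).
s1^2 = 1, s2^2 = 9, s1^2+s2^2 = 10.
sqrt(2*1*3/(10)) = 0.774597.
(m1-m2)^2 = (8)^2 = 64.
exp(-64/(4*10)) = exp(-1.6) = 0.201897.
H^2 = 1 - 0.774597*0.201897 = 0.8436

0.8436


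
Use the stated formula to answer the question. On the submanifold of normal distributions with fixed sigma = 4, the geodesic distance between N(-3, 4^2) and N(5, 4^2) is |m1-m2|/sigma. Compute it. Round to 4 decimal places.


On the fixed-variance normal subfamily, geodesic distance = |m1-m2|/sigma.
|-3 - 5| = 8.
sigma = 4.
d = 8/4 = 2.0000

2.0000


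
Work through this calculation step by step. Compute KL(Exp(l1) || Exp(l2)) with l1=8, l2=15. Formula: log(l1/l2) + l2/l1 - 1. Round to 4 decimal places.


KL divergence for exponential family:
KL = log(l1/l2) + l2/l1 - 1.
log(8/15) = -0.628609.
15/8 = 1.875.
KL = -0.628609 + 1.875 - 1 = 0.2464

0.2464


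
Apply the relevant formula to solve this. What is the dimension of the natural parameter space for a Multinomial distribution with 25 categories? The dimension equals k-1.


Exponential family dimension calculation:
For Multinomial with k=25 categories, dim = k-1 = 24.

24


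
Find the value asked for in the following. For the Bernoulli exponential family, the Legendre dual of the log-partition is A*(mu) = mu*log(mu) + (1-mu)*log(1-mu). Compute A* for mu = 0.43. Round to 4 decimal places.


Legendre transform for Bernoulli:
A*(mu) = mu*log(mu) + (1-mu)*log(1-mu).
mu = 0.43, 1-mu = 0.57.
mu*log(mu) = 0.43*log(0.43) = -0.362907.
(1-mu)*log(1-mu) = 0.57*log(0.57) = -0.320408.
A* = -0.362907 + -0.320408 = -0.6833

-0.6833


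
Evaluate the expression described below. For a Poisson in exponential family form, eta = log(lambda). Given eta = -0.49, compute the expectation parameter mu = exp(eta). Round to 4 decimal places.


Expectation parameter for Poisson exponential family:
mu = exp(eta).
eta = -0.49.
mu = exp(-0.49) = 0.6126

0.6126


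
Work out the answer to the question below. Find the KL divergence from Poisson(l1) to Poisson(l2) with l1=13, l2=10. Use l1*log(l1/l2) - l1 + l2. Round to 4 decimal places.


KL divergence for Poisson:
KL = l1*log(l1/l2) - l1 + l2.
l1 = 13, l2 = 10.
log(13/10) = 0.262364.
l1*log(l1/l2) = 13 * 0.262364 = 3.410735.
KL = 3.410735 - 13 + 10 = 0.4107

0.4107


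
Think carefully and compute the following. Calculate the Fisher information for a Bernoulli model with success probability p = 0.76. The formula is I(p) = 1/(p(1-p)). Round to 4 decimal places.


For Bernoulli(p), Fisher information is I(p) = 1/(p*(1-p)).
p = 0.76, 1-p = 0.24.
p*(1-p) = 0.1824.
I(p) = 1/0.1824 = 5.4825

5.4825


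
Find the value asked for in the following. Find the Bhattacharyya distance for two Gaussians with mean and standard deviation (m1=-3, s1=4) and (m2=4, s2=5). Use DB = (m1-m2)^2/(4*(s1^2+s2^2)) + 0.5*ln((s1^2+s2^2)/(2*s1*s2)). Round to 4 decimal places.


Bhattacharyya distance between two Gaussians:
DB = (m1-m2)^2/(4*(s1^2+s2^2)) + (1/2)*ln((s1^2+s2^2)/(2*s1*s2)).
(m1-m2)^2 = (-7)^2 = 49.
s1^2+s2^2 = 16 + 25 = 41.
term1 = 49/164 = 0.29878.
term2 = 0.5*ln(41/40.0) = 0.012346.
DB = 0.29878 + 0.012346 = 0.3111

0.3111


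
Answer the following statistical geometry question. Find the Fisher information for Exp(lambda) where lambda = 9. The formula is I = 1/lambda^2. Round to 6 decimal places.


Fisher information for exponential: I(lambda) = 1/lambda^2.
lambda = 9, lambda^2 = 81.
I = 1/81 = 0.012346

0.012346


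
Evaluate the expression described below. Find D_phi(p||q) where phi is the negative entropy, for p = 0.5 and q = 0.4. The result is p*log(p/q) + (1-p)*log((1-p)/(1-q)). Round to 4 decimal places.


Bregman divergence with negative entropy generator:
D = p*log(p/q) + (1-p)*log((1-p)/(1-q)).
p = 0.5, q = 0.4.
p*log(p/q) = 0.5*log(0.5/0.4) = 0.111572.
(1-p)*log((1-p)/(1-q)) = 0.5*log(0.5/0.6) = -0.091161.
D = 0.111572 + -0.091161 = 0.0204

0.0204


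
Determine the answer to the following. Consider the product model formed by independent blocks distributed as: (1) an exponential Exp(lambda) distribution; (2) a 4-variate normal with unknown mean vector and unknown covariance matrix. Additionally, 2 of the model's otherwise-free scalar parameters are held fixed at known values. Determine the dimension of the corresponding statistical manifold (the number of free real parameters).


The dimension of a statistical manifold equals the number of free
(independent) real parameters of the model. For a product of independent
blocks the parameter counts add.
- exponential (lambda): 1.
- 4-variate normal: 4 (mean) + 4*5/2 = 10 (symmetric covariance) = 14.
Total = 1 + 14 = 15.
2 parameter(s) fixed at known values: 15 - 2 = 13.
Dimension = 13

13


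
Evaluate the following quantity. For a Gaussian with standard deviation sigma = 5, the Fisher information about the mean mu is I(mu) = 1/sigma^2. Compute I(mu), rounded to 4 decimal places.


The Fisher information for the mean of a normal distribution is I(mu) = 1/sigma^2.
sigma = 5, so sigma^2 = 25.
I(mu) = 1/25 = 0.0400

0.0400


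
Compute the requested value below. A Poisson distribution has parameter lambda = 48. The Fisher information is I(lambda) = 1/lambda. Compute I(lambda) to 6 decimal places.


Fisher information for Poisson: I(lambda) = 1/lambda.
lambda = 48.
I(lambda) = 1/48 = 0.020833

0.020833


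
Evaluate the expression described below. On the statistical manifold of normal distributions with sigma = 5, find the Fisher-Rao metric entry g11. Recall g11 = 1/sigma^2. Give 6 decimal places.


For the 2-parameter normal family, the Fisher metric has:
  g11 = 1/sigma^2, g22 = 2/sigma^2.
sigma = 5, sigma^2 = 25.
g11 = 0.040000

0.040000


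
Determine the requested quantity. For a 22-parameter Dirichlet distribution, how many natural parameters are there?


Exponential family dimension calculation:
Dirichlet with 22 components has 22 natural parameters.

22


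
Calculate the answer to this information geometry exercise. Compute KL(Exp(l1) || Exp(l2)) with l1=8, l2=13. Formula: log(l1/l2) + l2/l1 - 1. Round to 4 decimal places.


KL divergence for exponential family:
KL = log(l1/l2) + l2/l1 - 1.
log(8/13) = -0.485508.
13/8 = 1.625.
KL = -0.485508 + 1.625 - 1 = 0.1395

0.1395


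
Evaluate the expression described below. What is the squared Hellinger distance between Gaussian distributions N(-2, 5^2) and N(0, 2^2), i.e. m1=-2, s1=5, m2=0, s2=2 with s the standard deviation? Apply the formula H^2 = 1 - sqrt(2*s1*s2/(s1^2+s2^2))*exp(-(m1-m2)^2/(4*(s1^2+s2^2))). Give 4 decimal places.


Squared Hellinger distance for Gaussians:
H^2 = 1 - sqrt(2*s1*s2/(s1^2+s2^2)) * exp(-(m1-m2)^2/(4*(s1^2+s2^2))).
s1^2 = 25, s2^2 = 4, s1^2+s2^2 = 29.
sqrt(2*5*2/(29)) = 0.830455.
(m1-m2)^2 = (-2)^2 = 4.
exp(-4/(4*29)) = exp(-0.034483) = 0.966105.
H^2 = 1 - 0.830455*0.966105 = 0.1977

0.1977


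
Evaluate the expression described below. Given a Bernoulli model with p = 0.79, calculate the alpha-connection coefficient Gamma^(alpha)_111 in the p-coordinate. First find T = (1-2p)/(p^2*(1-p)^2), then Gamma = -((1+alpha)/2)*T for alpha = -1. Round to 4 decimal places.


Skewness (Amari-Chentsov) tensor: T = (1-2p)/(p^2*(1-p)^2).
p = 0.79, 1-2p = -0.58, p^2 = 0.6241, (1-p)^2 = 0.0441.
T = -0.58/(0.6241 * 0.0441) = -21.07343.
In the p-coordinate, Gamma^(alpha) = Gamma^(0) - (alpha/2)*T with Gamma^(0) = (1/2)*g'(p) = -T/2,
so Gamma^(alpha) = -((1+alpha)/2)*T.
alpha = -1, -(1+alpha)/2 = 0.0.
Gamma = 0.0 * -21.07343 = 0.0000

0.0000


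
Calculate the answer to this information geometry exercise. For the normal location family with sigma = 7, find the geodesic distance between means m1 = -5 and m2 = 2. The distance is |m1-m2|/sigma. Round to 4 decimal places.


On the fixed-variance normal subfamily, geodesic distance = |m1-m2|/sigma.
|-5 - 2| = 7.
sigma = 7.
d = 7/7 = 1.0000

1.0000


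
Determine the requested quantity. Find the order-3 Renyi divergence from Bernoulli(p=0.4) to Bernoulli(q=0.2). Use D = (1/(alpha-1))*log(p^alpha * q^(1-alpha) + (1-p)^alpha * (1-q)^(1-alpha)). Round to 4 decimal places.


Renyi divergence of order alpha between Bernoulli distributions:
D = (1/(alpha-1))*log(p^alpha * q^(1-alpha) + (1-p)^alpha * (1-q)^(1-alpha)).
alpha = 3, p = 0.4, q = 0.2.
p^alpha * q^(1-alpha) = 0.4^3 * 0.2^-2 = 1.6.
(1-p)^alpha * (1-q)^(1-alpha) = 0.6^3 * 0.8^-2 = 0.3375.
sum = 1.6 + 0.3375 = 1.9375.
D = (1/2)*log(1.9375) = 0.3307

0.3307


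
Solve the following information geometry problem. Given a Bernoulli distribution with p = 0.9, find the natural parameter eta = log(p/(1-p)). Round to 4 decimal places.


Natural parameter for Bernoulli: eta = log(p/(1-p)).
p = 0.9, 1-p = 0.1.
p/(1-p) = 9.0.
eta = log(9.0) = 2.1972

2.1972


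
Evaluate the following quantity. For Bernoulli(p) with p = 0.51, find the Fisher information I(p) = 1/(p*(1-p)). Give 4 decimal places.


For Bernoulli(p), Fisher information is I(p) = 1/(p*(1-p)).
p = 0.51, 1-p = 0.49.
p*(1-p) = 0.2499.
I(p) = 1/0.2499 = 4.0016

4.0016


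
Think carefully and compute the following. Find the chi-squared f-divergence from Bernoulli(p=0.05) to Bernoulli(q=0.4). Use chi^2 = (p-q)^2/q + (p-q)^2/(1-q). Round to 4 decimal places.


Chi-squared divergence between Bernoulli distributions:
chi^2 = (p-q)^2/q + (p-q)^2/(1-q).
p = 0.05, q = 0.4, p-q = -0.35.
(p-q)^2 = 0.1225.
term1 = 0.1225/0.4 = 0.30625.
term2 = 0.1225/0.6 = 0.204167.
chi^2 = 0.30625 + 0.204167 = 0.5104

0.5104


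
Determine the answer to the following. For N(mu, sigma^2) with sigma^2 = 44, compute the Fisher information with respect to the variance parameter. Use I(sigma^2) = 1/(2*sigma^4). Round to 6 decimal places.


Fisher information for variance: I(sigma^2) = 1/(2*sigma^4).
sigma^2 = 44, so sigma^4 = 1936.
I = 1/(2*1936) = 1/3872 = 0.000258

0.000258


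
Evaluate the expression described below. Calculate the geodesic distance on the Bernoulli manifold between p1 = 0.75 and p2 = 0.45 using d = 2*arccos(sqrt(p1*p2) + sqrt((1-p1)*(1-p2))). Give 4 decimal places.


Geodesic distance on Bernoulli manifold:
d(p1,p2) = 2*arccos(sqrt(p1*p2) + sqrt((1-p1)*(1-p2))).
sqrt(p1*p2) = sqrt(0.75*0.45) = 0.580948.
sqrt((1-p1)*(1-p2)) = sqrt(0.25*0.55) = 0.37081.
arg = 0.580948 + 0.37081 = 0.951757.
d = 2*arccos(0.951757) = 0.6238

0.6238


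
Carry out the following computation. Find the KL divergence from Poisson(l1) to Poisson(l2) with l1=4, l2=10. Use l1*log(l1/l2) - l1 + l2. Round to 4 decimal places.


KL divergence for Poisson:
KL = l1*log(l1/l2) - l1 + l2.
l1 = 4, l2 = 10.
log(4/10) = -0.916291.
l1*log(l1/l2) = 4 * -0.916291 = -3.665163.
KL = -3.665163 - 4 + 10 = 2.3348

2.3348


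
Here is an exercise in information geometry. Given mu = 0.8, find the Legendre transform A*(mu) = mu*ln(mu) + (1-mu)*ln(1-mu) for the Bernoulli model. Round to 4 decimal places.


Legendre transform for Bernoulli:
A*(mu) = mu*log(mu) + (1-mu)*log(1-mu).
mu = 0.8, 1-mu = 0.2.
mu*log(mu) = 0.8*log(0.8) = -0.178515.
(1-mu)*log(1-mu) = 0.2*log(0.2) = -0.321888.
A* = -0.178515 + -0.321888 = -0.5004

-0.5004


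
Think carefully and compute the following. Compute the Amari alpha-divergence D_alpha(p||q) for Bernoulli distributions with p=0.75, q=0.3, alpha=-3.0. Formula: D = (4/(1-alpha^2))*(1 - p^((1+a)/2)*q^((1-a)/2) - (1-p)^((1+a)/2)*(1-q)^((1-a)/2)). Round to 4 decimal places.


Amari alpha-divergence:
D = (4/(1-alpha^2))*(1 - p^((1+a)/2)*q^((1-a)/2) - (1-p)^((1+a)/2)*(1-q)^((1-a)/2)).
alpha = -3.0, p = 0.75, q = 0.3.
e1 = (1+alpha)/2 = -1.0, e2 = (1-alpha)/2 = 2.0.
t1 = p^e1 * q^e2 = 0.75^-1.0 * 0.3^2.0 = 0.12.
t2 = (1-p)^e1 * (1-q)^e2 = 0.25^-1.0 * 0.7^2.0 = 1.96.
4/(1-alpha^2) = -0.5.
D = -0.5*(1 - 0.12 - 1.96) = 0.5400

0.5400


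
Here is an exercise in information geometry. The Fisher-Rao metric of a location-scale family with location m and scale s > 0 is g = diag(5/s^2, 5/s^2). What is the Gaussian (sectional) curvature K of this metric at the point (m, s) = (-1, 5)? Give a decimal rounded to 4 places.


The metric has the form g = (A dm^2 + B ds^2)/s^2 with A = 5, B = 5.
Substitute u = sqrt(A/B)*m: g = B*(du^2 + ds^2)/s^2, i.e. B times the
Poincare upper half-plane metric, which has constant Gaussian curvature -1.
Scaling a 2D metric by a constant c divides the Gaussian curvature by c,
so K = -1/B = -1/(5) = -0.2000 everywhere (the point (m, s) = (-1, 5) is irrelevant:
the curvature is constant).
The requested Gaussian curvature is K = -0.2000.

-0.2000


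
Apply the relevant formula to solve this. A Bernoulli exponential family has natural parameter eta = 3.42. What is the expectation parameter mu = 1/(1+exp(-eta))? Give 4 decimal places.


Dual coordinate (expectation parameter) for Bernoulli:
mu = 1/(1+exp(-eta)).
eta = 3.42.
exp(-eta) = exp(-3.42) = 0.032712.
mu = 1/(1+0.032712) = 0.9683

0.9683


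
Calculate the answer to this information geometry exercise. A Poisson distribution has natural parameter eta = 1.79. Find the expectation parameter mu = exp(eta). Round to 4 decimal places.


Expectation parameter for Poisson exponential family:
mu = exp(eta).
eta = 1.79.
mu = exp(1.79) = 5.9895

5.9895


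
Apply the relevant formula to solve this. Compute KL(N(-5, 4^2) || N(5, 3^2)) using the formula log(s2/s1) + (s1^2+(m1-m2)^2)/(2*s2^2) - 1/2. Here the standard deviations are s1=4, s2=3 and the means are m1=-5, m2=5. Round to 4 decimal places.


KL divergence between normal distributions:
KL = log(s2/s1) + (s1^2 + (m1-m2)^2)/(2*s2^2) - 1/2.
log(3/4) = -0.287682.
(4^2 + (-5-5)^2)/(2*3^2) = (16 + 100)/18 = 6.444444.
KL = -0.287682 + 6.444444 - 0.5 = 5.6568

5.6568


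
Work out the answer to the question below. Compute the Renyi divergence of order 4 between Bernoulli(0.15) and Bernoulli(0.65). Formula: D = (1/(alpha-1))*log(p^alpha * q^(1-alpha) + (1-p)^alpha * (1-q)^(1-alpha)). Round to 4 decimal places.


Renyi divergence of order alpha between Bernoulli distributions:
D = (1/(alpha-1))*log(p^alpha * q^(1-alpha) + (1-p)^alpha * (1-q)^(1-alpha)).
alpha = 4, p = 0.15, q = 0.65.
p^alpha * q^(1-alpha) = 0.15^4 * 0.65^-3 = 0.001843.
(1-p)^alpha * (1-q)^(1-alpha) = 0.85^4 * 0.35^-3 = 12.175073.
sum = 0.001843 + 12.175073 = 12.176916.
D = (1/3)*log(12.176916) = 0.8332

0.8332


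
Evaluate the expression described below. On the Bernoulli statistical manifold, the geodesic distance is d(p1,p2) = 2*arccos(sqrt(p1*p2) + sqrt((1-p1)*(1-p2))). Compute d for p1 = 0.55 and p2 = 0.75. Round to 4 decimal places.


Geodesic distance on Bernoulli manifold:
d(p1,p2) = 2*arccos(sqrt(p1*p2) + sqrt((1-p1)*(1-p2))).
sqrt(p1*p2) = sqrt(0.55*0.75) = 0.642262.
sqrt((1-p1)*(1-p2)) = sqrt(0.45*0.25) = 0.33541.
arg = 0.642262 + 0.33541 = 0.977672.
d = 2*arccos(0.977672) = 0.4234

0.4234


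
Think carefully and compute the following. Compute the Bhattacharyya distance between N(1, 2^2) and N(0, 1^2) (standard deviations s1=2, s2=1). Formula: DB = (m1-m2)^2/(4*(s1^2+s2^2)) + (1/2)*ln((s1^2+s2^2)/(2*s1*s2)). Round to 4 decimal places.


Bhattacharyya distance between two Gaussians:
DB = (m1-m2)^2/(4*(s1^2+s2^2)) + (1/2)*ln((s1^2+s2^2)/(2*s1*s2)).
(m1-m2)^2 = (1)^2 = 1.
s1^2+s2^2 = 4 + 1 = 5.
term1 = 1/20 = 0.05.
term2 = 0.5*ln(5/4.0) = 0.111572.
DB = 0.05 + 0.111572 = 0.1616

0.1616


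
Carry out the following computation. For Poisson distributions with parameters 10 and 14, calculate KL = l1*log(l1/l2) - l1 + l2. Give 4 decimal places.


KL divergence for Poisson:
KL = l1*log(l1/l2) - l1 + l2.
l1 = 10, l2 = 14.
log(10/14) = -0.336472.
l1*log(l1/l2) = 10 * -0.336472 = -3.364722.
KL = -3.364722 - 10 + 14 = 0.6353

0.6353


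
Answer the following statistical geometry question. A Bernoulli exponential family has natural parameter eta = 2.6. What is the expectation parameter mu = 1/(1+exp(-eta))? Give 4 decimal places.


Dual coordinate (expectation parameter) for Bernoulli:
mu = 1/(1+exp(-eta)).
eta = 2.6.
exp(-eta) = exp(-2.6) = 0.074274.
mu = 1/(1+0.074274) = 0.9309

0.9309


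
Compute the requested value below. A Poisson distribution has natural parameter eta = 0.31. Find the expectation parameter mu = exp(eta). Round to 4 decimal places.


Expectation parameter for Poisson exponential family:
mu = exp(eta).
eta = 0.31.
mu = exp(0.31) = 1.3634

1.3634


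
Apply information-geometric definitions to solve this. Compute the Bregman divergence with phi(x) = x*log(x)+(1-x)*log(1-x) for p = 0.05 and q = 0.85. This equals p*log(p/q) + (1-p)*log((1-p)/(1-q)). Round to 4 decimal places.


Bregman divergence with negative entropy generator:
D = p*log(p/q) + (1-p)*log((1-p)/(1-q)).
p = 0.05, q = 0.85.
p*log(p/q) = 0.05*log(0.05/0.85) = -0.141661.
(1-p)*log((1-p)/(1-q)) = 0.95*log(0.95/0.15) = 1.753535.
D = -0.141661 + 1.753535 = 1.6119

1.6119


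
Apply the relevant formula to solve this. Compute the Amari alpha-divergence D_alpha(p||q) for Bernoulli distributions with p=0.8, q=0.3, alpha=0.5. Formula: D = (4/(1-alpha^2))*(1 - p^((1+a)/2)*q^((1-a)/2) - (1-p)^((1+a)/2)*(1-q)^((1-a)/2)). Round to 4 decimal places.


Amari alpha-divergence:
D = (4/(1-alpha^2))*(1 - p^((1+a)/2)*q^((1-a)/2) - (1-p)^((1+a)/2)*(1-q)^((1-a)/2)).
alpha = 0.5, p = 0.8, q = 0.3.
e1 = (1+alpha)/2 = 0.75, e2 = (1-alpha)/2 = 0.25.
t1 = p^e1 * q^e2 = 0.8^0.75 * 0.3^0.25 = 0.626034.
t2 = (1-p)^e1 * (1-q)^e2 = 0.2^0.75 * 0.7^0.25 = 0.273556.
4/(1-alpha^2) = 5.333333.
D = 5.333333*(1 - 0.626034 - 0.273556) = 0.5355

0.5355


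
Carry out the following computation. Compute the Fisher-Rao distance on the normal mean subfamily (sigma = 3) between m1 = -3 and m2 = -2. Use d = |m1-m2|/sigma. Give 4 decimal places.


On the fixed-variance normal subfamily, geodesic distance = |m1-m2|/sigma.
|-3 - -2| = 1.
sigma = 3.
d = 1/3 = 0.3333

0.3333


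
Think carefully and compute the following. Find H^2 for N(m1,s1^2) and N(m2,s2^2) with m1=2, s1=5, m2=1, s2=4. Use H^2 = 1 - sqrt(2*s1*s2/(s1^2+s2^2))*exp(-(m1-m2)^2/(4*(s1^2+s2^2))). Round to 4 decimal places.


Squared Hellinger distance for Gaussians:
H^2 = 1 - sqrt(2*s1*s2/(s1^2+s2^2)) * exp(-(m1-m2)^2/(4*(s1^2+s2^2))).
s1^2 = 25, s2^2 = 16, s1^2+s2^2 = 41.
sqrt(2*5*4/(41)) = 0.98773.
(m1-m2)^2 = (1)^2 = 1.
exp(-1/(4*41)) = exp(-0.006098) = 0.993921.
H^2 = 1 - 0.98773*0.993921 = 0.0183

0.0183


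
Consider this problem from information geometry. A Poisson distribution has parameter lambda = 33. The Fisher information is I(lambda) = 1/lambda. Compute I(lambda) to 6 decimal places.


Fisher information for Poisson: I(lambda) = 1/lambda.
lambda = 33.
I(lambda) = 1/33 = 0.030303

0.030303


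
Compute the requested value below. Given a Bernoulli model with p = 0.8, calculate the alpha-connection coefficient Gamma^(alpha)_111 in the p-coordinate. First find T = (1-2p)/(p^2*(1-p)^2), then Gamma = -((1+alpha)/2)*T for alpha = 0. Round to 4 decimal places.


Skewness (Amari-Chentsov) tensor: T = (1-2p)/(p^2*(1-p)^2).
p = 0.8, 1-2p = -0.6, p^2 = 0.64, (1-p)^2 = 0.04.
T = -0.6/(0.64 * 0.04) = -23.4375.
In the p-coordinate, Gamma^(alpha) = Gamma^(0) - (alpha/2)*T with Gamma^(0) = (1/2)*g'(p) = -T/2,
so Gamma^(alpha) = -((1+alpha)/2)*T.
alpha = 0, -(1+alpha)/2 = -0.5.
Gamma = -0.5 * -23.4375 = 11.7188

11.7188


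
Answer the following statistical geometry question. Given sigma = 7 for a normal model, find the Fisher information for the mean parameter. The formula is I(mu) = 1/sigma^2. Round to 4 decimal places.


The Fisher information for the mean of a normal distribution is I(mu) = 1/sigma^2.
sigma = 7, so sigma^2 = 49.
I(mu) = 1/49 = 0.0204

0.0204


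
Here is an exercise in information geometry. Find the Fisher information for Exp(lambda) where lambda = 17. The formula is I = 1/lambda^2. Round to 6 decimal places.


Fisher information for exponential: I(lambda) = 1/lambda^2.
lambda = 17, lambda^2 = 289.
I = 1/289 = 0.003460

0.003460


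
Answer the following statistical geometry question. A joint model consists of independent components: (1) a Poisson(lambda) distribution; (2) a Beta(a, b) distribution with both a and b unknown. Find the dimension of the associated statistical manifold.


The dimension of a statistical manifold equals the number of free
(independent) real parameters of the model. For a product of independent
blocks the parameter counts add.
- Poisson (lambda): 1.
- Beta (a, b): 2.
Total = 1 + 2 = 3.
Dimension = 3

3


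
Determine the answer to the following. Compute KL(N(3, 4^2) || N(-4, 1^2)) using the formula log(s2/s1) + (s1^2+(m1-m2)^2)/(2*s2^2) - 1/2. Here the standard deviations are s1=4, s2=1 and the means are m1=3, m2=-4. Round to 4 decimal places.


KL divergence between normal distributions:
KL = log(s2/s1) + (s1^2 + (m1-m2)^2)/(2*s2^2) - 1/2.
log(1/4) = -1.386294.
(4^2 + (3--4)^2)/(2*1^2) = (16 + 49)/2 = 32.5.
KL = -1.386294 + 32.5 - 0.5 = 30.6137

30.6137


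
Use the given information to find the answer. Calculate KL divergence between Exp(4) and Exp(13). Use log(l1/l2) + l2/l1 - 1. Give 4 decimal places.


KL divergence for exponential family:
KL = log(l1/l2) + l2/l1 - 1.
log(4/13) = -1.178655.
13/4 = 3.25.
KL = -1.178655 + 3.25 - 1 = 1.0713

1.0713


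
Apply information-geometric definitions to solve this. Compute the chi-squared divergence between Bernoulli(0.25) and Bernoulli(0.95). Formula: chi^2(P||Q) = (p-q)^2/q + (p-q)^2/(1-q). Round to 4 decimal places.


Chi-squared divergence between Bernoulli distributions:
chi^2 = (p-q)^2/q + (p-q)^2/(1-q).
p = 0.25, q = 0.95, p-q = -0.7.
(p-q)^2 = 0.49.
term1 = 0.49/0.95 = 0.515789.
term2 = 0.49/0.05 = 9.8.
chi^2 = 0.515789 + 9.8 = 10.3158

10.3158


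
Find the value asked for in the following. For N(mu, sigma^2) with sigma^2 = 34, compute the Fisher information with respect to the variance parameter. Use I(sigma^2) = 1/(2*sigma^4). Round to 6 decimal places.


Fisher information for variance: I(sigma^2) = 1/(2*sigma^4).
sigma^2 = 34, so sigma^4 = 1156.
I = 1/(2*1156) = 1/2312 = 0.000433

0.000433


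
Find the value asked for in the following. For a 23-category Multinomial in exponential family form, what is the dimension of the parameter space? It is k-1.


Exponential family dimension calculation:
For Multinomial with k=23 categories, dim = k-1 = 22.

22
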